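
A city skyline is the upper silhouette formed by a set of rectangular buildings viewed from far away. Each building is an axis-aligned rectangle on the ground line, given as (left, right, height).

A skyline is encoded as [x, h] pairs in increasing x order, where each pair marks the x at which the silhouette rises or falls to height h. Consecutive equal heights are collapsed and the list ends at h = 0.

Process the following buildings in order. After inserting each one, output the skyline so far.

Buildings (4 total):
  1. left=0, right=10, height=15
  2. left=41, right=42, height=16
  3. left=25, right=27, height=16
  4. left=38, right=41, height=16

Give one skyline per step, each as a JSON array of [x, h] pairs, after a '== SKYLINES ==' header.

== SKYLINES ==
[[0,15],[10,0]]
[[0,15],[10,0],[41,16],[42,0]]
[[0,15],[10,0],[25,16],[27,0],[41,16],[42,0]]
[[0,15],[10,0],[25,16],[27,0],[38,16],[42,0]]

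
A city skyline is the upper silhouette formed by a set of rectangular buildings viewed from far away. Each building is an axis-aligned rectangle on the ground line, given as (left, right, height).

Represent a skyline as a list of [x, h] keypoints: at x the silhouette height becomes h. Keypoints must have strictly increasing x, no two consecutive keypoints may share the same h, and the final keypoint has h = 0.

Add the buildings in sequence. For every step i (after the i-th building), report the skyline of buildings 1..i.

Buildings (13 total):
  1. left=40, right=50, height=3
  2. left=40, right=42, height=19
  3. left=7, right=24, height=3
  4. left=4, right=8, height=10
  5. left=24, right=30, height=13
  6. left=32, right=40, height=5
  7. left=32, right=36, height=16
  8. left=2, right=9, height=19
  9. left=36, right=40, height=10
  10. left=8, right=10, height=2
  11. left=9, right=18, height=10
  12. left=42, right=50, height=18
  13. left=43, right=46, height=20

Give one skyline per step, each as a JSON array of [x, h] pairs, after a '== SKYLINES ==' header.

== SKYLINES ==
[[40,3],[50,0]]
[[40,19],[42,3],[50,0]]
[[7,3],[24,0],[40,19],[42,3],[50,0]]
[[4,10],[8,3],[24,0],[40,19],[42,3],[50,0]]
[[4,10],[8,3],[24,13],[30,0],[40,19],[42,3],[50,0]]
[[4,10],[8,3],[24,13],[30,0],[32,5],[40,19],[42,3],[50,0]]
[[4,10],[8,3],[24,13],[30,0],[32,16],[36,5],[40,19],[42,3],[50,0]]
[[2,19],[9,3],[24,13],[30,0],[32,16],[36,5],[40,19],[42,3],[50,0]]
[[2,19],[9,3],[24,13],[30,0],[32,16],[36,10],[40,19],[42,3],[50,0]]
[[2,19],[9,3],[24,13],[30,0],[32,16],[36,10],[40,19],[42,3],[50,0]]
[[2,19],[9,10],[18,3],[24,13],[30,0],[32,16],[36,10],[40,19],[42,3],[50,0]]
[[2,19],[9,10],[18,3],[24,13],[30,0],[32,16],[36,10],[40,19],[42,18],[50,0]]
[[2,19],[9,10],[18,3],[24,13],[30,0],[32,16],[36,10],[40,19],[42,18],[43,20],[46,18],[50,0]]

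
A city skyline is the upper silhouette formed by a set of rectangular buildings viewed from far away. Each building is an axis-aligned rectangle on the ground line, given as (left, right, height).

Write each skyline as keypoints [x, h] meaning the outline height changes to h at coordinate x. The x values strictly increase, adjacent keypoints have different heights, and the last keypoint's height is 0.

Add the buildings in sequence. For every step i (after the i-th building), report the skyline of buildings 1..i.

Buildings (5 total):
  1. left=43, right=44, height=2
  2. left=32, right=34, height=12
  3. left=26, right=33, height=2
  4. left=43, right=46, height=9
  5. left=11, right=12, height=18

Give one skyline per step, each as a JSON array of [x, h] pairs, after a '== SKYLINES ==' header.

== SKYLINES ==
[[43,2],[44,0]]
[[32,12],[34,0],[43,2],[44,0]]
[[26,2],[32,12],[34,0],[43,2],[44,0]]
[[26,2],[32,12],[34,0],[43,9],[46,0]]
[[11,18],[12,0],[26,2],[32,12],[34,0],[43,9],[46,0]]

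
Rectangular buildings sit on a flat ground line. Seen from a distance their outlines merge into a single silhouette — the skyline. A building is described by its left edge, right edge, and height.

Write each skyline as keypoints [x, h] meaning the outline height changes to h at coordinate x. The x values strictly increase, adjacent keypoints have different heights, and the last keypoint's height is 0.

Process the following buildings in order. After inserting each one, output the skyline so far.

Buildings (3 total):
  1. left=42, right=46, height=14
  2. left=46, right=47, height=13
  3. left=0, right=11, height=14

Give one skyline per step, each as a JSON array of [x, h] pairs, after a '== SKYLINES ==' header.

== SKYLINES ==
[[42,14],[46,0]]
[[42,14],[46,13],[47,0]]
[[0,14],[11,0],[42,14],[46,13],[47,0]]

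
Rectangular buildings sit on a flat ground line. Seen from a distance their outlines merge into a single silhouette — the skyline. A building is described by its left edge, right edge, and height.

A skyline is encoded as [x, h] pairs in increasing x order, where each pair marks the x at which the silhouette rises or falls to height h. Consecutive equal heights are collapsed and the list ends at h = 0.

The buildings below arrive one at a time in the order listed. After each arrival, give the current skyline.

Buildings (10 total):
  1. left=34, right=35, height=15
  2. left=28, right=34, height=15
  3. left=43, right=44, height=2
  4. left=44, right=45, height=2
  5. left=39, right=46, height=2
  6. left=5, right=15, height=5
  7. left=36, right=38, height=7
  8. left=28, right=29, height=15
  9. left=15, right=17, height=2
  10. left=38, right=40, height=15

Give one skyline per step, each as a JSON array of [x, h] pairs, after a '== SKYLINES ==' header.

== SKYLINES ==
[[34,15],[35,0]]
[[28,15],[35,0]]
[[28,15],[35,0],[43,2],[44,0]]
[[28,15],[35,0],[43,2],[45,0]]
[[28,15],[35,0],[39,2],[46,0]]
[[5,5],[15,0],[28,15],[35,0],[39,2],[46,0]]
[[5,5],[15,0],[28,15],[35,0],[36,7],[38,0],[39,2],[46,0]]
[[5,5],[15,0],[28,15],[35,0],[36,7],[38,0],[39,2],[46,0]]
[[5,5],[15,2],[17,0],[28,15],[35,0],[36,7],[38,0],[39,2],[46,0]]
[[5,5],[15,2],[17,0],[28,15],[35,0],[36,7],[38,15],[40,2],[46,0]]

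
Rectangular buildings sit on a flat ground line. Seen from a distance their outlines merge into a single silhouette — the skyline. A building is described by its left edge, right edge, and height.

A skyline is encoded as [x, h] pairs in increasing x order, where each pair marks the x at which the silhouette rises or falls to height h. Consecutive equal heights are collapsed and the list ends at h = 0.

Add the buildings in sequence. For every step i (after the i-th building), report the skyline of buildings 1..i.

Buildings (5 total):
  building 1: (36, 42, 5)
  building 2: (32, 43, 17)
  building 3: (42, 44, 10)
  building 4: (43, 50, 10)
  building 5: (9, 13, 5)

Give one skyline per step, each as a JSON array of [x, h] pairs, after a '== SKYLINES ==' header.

== SKYLINES ==
[[36,5],[42,0]]
[[32,17],[43,0]]
[[32,17],[43,10],[44,0]]
[[32,17],[43,10],[50,0]]
[[9,5],[13,0],[32,17],[43,10],[50,0]]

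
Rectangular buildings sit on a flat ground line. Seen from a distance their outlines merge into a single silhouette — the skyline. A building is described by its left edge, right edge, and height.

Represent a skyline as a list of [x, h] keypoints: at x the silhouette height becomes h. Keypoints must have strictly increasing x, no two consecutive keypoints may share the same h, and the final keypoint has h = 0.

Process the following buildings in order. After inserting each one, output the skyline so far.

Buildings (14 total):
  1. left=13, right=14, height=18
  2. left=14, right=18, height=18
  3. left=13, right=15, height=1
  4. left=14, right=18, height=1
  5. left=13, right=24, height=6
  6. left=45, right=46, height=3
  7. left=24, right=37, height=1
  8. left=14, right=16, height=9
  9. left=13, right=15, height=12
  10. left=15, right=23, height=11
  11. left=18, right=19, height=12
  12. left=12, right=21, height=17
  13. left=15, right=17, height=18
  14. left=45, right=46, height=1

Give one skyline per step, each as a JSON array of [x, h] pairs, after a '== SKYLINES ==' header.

== SKYLINES ==
[[13,18],[14,0]]
[[13,18],[18,0]]
[[13,18],[18,0]]
[[13,18],[18,0]]
[[13,18],[18,6],[24,0]]
[[13,18],[18,6],[24,0],[45,3],[46,0]]
[[13,18],[18,6],[24,1],[37,0],[45,3],[46,0]]
[[13,18],[18,6],[24,1],[37,0],[45,3],[46,0]]
[[13,18],[18,6],[24,1],[37,0],[45,3],[46,0]]
[[13,18],[18,11],[23,6],[24,1],[37,0],[45,3],[46,0]]
[[13,18],[18,12],[19,11],[23,6],[24,1],[37,0],[45,3],[46,0]]
[[12,17],[13,18],[18,17],[21,11],[23,6],[24,1],[37,0],[45,3],[46,0]]
[[12,17],[13,18],[18,17],[21,11],[23,6],[24,1],[37,0],[45,3],[46,0]]
[[12,17],[13,18],[18,17],[21,11],[23,6],[24,1],[37,0],[45,3],[46,0]]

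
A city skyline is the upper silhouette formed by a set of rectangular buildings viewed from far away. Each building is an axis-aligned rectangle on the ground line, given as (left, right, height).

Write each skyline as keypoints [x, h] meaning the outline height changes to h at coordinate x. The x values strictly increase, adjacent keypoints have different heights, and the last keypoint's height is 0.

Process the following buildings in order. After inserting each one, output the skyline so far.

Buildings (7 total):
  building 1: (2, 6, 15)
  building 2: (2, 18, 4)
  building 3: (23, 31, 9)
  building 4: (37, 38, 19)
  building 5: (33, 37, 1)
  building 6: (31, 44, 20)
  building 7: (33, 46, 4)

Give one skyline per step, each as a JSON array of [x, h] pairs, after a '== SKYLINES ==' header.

== SKYLINES ==
[[2,15],[6,0]]
[[2,15],[6,4],[18,0]]
[[2,15],[6,4],[18,0],[23,9],[31,0]]
[[2,15],[6,4],[18,0],[23,9],[31,0],[37,19],[38,0]]
[[2,15],[6,4],[18,0],[23,9],[31,0],[33,1],[37,19],[38,0]]
[[2,15],[6,4],[18,0],[23,9],[31,20],[44,0]]
[[2,15],[6,4],[18,0],[23,9],[31,20],[44,4],[46,0]]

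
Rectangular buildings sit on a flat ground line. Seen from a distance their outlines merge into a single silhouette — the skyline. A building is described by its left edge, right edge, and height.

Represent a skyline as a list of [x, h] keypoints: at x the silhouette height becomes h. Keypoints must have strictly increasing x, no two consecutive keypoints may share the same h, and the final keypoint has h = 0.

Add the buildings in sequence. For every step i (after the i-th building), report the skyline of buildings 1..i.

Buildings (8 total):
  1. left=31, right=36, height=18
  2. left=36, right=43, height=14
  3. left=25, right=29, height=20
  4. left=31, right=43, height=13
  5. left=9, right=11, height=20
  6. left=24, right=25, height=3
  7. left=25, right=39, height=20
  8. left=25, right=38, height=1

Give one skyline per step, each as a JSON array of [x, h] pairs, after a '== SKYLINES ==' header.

== SKYLINES ==
[[31,18],[36,0]]
[[31,18],[36,14],[43,0]]
[[25,20],[29,0],[31,18],[36,14],[43,0]]
[[25,20],[29,0],[31,18],[36,14],[43,0]]
[[9,20],[11,0],[25,20],[29,0],[31,18],[36,14],[43,0]]
[[9,20],[11,0],[24,3],[25,20],[29,0],[31,18],[36,14],[43,0]]
[[9,20],[11,0],[24,3],[25,20],[39,14],[43,0]]
[[9,20],[11,0],[24,3],[25,20],[39,14],[43,0]]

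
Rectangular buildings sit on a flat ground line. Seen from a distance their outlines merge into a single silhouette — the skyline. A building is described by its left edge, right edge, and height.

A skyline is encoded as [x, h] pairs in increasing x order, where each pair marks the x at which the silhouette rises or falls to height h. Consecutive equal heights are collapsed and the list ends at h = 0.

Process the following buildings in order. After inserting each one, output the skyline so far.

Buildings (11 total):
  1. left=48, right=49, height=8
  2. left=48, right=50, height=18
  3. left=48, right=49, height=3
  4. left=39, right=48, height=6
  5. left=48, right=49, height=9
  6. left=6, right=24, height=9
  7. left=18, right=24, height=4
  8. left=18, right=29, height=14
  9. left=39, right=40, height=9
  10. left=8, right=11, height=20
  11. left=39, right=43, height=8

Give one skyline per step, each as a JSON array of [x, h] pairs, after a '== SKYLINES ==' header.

== SKYLINES ==
[[48,8],[49,0]]
[[48,18],[50,0]]
[[48,18],[50,0]]
[[39,6],[48,18],[50,0]]
[[39,6],[48,18],[50,0]]
[[6,9],[24,0],[39,6],[48,18],[50,0]]
[[6,9],[24,0],[39,6],[48,18],[50,0]]
[[6,9],[18,14],[29,0],[39,6],[48,18],[50,0]]
[[6,9],[18,14],[29,0],[39,9],[40,6],[48,18],[50,0]]
[[6,9],[8,20],[11,9],[18,14],[29,0],[39,9],[40,6],[48,18],[50,0]]
[[6,9],[8,20],[11,9],[18,14],[29,0],[39,9],[40,8],[43,6],[48,18],[50,0]]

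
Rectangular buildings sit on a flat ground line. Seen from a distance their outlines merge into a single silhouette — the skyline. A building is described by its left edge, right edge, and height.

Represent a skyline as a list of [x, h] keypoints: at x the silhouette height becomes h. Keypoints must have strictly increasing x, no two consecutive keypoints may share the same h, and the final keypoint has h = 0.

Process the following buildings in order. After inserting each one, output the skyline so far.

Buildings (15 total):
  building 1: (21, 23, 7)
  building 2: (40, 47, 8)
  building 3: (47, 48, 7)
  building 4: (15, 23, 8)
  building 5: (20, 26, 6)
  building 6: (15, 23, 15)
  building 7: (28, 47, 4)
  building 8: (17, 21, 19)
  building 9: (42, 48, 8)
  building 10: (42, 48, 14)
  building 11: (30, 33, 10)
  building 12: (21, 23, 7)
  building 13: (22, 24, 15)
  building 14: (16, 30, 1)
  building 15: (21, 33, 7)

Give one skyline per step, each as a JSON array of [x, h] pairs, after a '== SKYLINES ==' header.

== SKYLINES ==
[[21,7],[23,0]]
[[21,7],[23,0],[40,8],[47,0]]
[[21,7],[23,0],[40,8],[47,7],[48,0]]
[[15,8],[23,0],[40,8],[47,7],[48,0]]
[[15,8],[23,6],[26,0],[40,8],[47,7],[48,0]]
[[15,15],[23,6],[26,0],[40,8],[47,7],[48,0]]
[[15,15],[23,6],[26,0],[28,4],[40,8],[47,7],[48,0]]
[[15,15],[17,19],[21,15],[23,6],[26,0],[28,4],[40,8],[47,7],[48,0]]
[[15,15],[17,19],[21,15],[23,6],[26,0],[28,4],[40,8],[48,0]]
[[15,15],[17,19],[21,15],[23,6],[26,0],[28,4],[40,8],[42,14],[48,0]]
[[15,15],[17,19],[21,15],[23,6],[26,0],[28,4],[30,10],[33,4],[40,8],[42,14],[48,0]]
[[15,15],[17,19],[21,15],[23,6],[26,0],[28,4],[30,10],[33,4],[40,8],[42,14],[48,0]]
[[15,15],[17,19],[21,15],[24,6],[26,0],[28,4],[30,10],[33,4],[40,8],[42,14],[48,0]]
[[15,15],[17,19],[21,15],[24,6],[26,1],[28,4],[30,10],[33,4],[40,8],[42,14],[48,0]]
[[15,15],[17,19],[21,15],[24,7],[30,10],[33,4],[40,8],[42,14],[48,0]]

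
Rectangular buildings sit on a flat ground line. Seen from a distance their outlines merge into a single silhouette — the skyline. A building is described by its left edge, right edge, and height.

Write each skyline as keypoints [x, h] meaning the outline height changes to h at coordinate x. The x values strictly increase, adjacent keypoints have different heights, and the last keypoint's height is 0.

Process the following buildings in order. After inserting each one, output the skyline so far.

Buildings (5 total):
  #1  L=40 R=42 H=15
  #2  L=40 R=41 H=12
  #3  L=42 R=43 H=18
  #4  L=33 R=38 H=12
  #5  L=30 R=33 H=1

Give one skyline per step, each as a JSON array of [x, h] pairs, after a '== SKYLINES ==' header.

== SKYLINES ==
[[40,15],[42,0]]
[[40,15],[42,0]]
[[40,15],[42,18],[43,0]]
[[33,12],[38,0],[40,15],[42,18],[43,0]]
[[30,1],[33,12],[38,0],[40,15],[42,18],[43,0]]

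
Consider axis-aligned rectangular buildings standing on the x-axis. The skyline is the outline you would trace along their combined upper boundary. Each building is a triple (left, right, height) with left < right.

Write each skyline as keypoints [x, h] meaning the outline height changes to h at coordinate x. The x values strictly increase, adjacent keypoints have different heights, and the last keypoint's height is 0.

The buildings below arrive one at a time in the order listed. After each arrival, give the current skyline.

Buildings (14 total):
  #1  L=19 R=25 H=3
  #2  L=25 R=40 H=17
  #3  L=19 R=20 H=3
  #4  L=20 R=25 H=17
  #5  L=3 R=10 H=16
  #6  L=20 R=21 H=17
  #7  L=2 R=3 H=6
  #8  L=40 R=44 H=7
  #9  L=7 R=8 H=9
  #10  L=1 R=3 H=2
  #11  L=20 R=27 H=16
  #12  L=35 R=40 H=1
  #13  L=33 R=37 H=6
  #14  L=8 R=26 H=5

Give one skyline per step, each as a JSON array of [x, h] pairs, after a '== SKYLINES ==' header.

== SKYLINES ==
[[19,3],[25,0]]
[[19,3],[25,17],[40,0]]
[[19,3],[25,17],[40,0]]
[[19,3],[20,17],[40,0]]
[[3,16],[10,0],[19,3],[20,17],[40,0]]
[[3,16],[10,0],[19,3],[20,17],[40,0]]
[[2,6],[3,16],[10,0],[19,3],[20,17],[40,0]]
[[2,6],[3,16],[10,0],[19,3],[20,17],[40,7],[44,0]]
[[2,6],[3,16],[10,0],[19,3],[20,17],[40,7],[44,0]]
[[1,2],[2,6],[3,16],[10,0],[19,3],[20,17],[40,7],[44,0]]
[[1,2],[2,6],[3,16],[10,0],[19,3],[20,17],[40,7],[44,0]]
[[1,2],[2,6],[3,16],[10,0],[19,3],[20,17],[40,7],[44,0]]
[[1,2],[2,6],[3,16],[10,0],[19,3],[20,17],[40,7],[44,0]]
[[1,2],[2,6],[3,16],[10,5],[20,17],[40,7],[44,0]]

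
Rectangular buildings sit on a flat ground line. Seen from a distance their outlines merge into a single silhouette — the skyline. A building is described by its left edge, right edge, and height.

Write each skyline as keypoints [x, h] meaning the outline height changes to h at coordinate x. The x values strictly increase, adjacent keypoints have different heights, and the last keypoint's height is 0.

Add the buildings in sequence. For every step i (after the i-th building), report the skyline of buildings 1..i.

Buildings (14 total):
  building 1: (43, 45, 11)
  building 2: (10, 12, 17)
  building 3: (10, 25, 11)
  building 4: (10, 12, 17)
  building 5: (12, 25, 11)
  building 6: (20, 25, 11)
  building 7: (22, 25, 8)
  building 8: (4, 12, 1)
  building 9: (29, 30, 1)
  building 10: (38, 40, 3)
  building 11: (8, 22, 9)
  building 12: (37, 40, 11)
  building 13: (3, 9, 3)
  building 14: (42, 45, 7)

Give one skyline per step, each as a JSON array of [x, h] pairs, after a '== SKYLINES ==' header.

== SKYLINES ==
[[43,11],[45,0]]
[[10,17],[12,0],[43,11],[45,0]]
[[10,17],[12,11],[25,0],[43,11],[45,0]]
[[10,17],[12,11],[25,0],[43,11],[45,0]]
[[10,17],[12,11],[25,0],[43,11],[45,0]]
[[10,17],[12,11],[25,0],[43,11],[45,0]]
[[10,17],[12,11],[25,0],[43,11],[45,0]]
[[4,1],[10,17],[12,11],[25,0],[43,11],[45,0]]
[[4,1],[10,17],[12,11],[25,0],[29,1],[30,0],[43,11],[45,0]]
[[4,1],[10,17],[12,11],[25,0],[29,1],[30,0],[38,3],[40,0],[43,11],[45,0]]
[[4,1],[8,9],[10,17],[12,11],[25,0],[29,1],[30,0],[38,3],[40,0],[43,11],[45,0]]
[[4,1],[8,9],[10,17],[12,11],[25,0],[29,1],[30,0],[37,11],[40,0],[43,11],[45,0]]
[[3,3],[8,9],[10,17],[12,11],[25,0],[29,1],[30,0],[37,11],[40,0],[43,11],[45,0]]
[[3,3],[8,9],[10,17],[12,11],[25,0],[29,1],[30,0],[37,11],[40,0],[42,7],[43,11],[45,0]]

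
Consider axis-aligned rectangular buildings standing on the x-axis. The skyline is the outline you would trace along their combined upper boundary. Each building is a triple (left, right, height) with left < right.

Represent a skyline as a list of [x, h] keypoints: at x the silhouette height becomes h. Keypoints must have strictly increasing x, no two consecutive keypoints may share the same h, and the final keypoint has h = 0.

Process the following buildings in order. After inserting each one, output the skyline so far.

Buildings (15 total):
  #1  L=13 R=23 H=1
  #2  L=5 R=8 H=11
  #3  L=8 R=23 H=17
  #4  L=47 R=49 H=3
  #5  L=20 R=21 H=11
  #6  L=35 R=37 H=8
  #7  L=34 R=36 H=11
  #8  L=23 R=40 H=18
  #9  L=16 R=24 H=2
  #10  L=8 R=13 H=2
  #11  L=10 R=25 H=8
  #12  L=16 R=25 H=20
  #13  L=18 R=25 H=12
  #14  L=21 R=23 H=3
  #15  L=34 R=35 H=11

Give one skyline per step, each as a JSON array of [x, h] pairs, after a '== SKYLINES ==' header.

== SKYLINES ==
[[13,1],[23,0]]
[[5,11],[8,0],[13,1],[23,0]]
[[5,11],[8,17],[23,0]]
[[5,11],[8,17],[23,0],[47,3],[49,0]]
[[5,11],[8,17],[23,0],[47,3],[49,0]]
[[5,11],[8,17],[23,0],[35,8],[37,0],[47,3],[49,0]]
[[5,11],[8,17],[23,0],[34,11],[36,8],[37,0],[47,3],[49,0]]
[[5,11],[8,17],[23,18],[40,0],[47,3],[49,0]]
[[5,11],[8,17],[23,18],[40,0],[47,3],[49,0]]
[[5,11],[8,17],[23,18],[40,0],[47,3],[49,0]]
[[5,11],[8,17],[23,18],[40,0],[47,3],[49,0]]
[[5,11],[8,17],[16,20],[25,18],[40,0],[47,3],[49,0]]
[[5,11],[8,17],[16,20],[25,18],[40,0],[47,3],[49,0]]
[[5,11],[8,17],[16,20],[25,18],[40,0],[47,3],[49,0]]
[[5,11],[8,17],[16,20],[25,18],[40,0],[47,3],[49,0]]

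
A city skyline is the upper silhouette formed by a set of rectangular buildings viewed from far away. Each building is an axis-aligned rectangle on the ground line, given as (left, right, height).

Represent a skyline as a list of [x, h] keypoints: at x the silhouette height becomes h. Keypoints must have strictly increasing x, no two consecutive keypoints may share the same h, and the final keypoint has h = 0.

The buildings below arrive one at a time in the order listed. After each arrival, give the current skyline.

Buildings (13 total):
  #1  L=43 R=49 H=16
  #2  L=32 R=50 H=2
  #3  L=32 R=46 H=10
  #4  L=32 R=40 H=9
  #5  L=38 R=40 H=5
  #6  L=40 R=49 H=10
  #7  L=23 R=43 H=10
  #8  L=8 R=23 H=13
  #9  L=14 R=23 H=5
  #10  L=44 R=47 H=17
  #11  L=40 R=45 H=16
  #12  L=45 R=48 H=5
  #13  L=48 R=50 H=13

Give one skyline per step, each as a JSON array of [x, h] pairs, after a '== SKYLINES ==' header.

== SKYLINES ==
[[43,16],[49,0]]
[[32,2],[43,16],[49,2],[50,0]]
[[32,10],[43,16],[49,2],[50,0]]
[[32,10],[43,16],[49,2],[50,0]]
[[32,10],[43,16],[49,2],[50,0]]
[[32,10],[43,16],[49,2],[50,0]]
[[23,10],[43,16],[49,2],[50,0]]
[[8,13],[23,10],[43,16],[49,2],[50,0]]
[[8,13],[23,10],[43,16],[49,2],[50,0]]
[[8,13],[23,10],[43,16],[44,17],[47,16],[49,2],[50,0]]
[[8,13],[23,10],[40,16],[44,17],[47,16],[49,2],[50,0]]
[[8,13],[23,10],[40,16],[44,17],[47,16],[49,2],[50,0]]
[[8,13],[23,10],[40,16],[44,17],[47,16],[49,13],[50,0]]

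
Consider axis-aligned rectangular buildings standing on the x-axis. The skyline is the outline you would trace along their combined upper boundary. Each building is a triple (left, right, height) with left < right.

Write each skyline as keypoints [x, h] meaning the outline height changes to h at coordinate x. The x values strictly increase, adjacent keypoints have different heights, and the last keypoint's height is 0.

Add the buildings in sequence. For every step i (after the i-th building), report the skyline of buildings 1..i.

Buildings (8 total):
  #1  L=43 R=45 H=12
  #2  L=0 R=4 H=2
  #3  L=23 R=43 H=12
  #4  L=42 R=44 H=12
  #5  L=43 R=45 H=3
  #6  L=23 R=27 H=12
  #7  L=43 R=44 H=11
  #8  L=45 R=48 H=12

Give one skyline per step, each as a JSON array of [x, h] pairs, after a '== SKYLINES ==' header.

== SKYLINES ==
[[43,12],[45,0]]
[[0,2],[4,0],[43,12],[45,0]]
[[0,2],[4,0],[23,12],[45,0]]
[[0,2],[4,0],[23,12],[45,0]]
[[0,2],[4,0],[23,12],[45,0]]
[[0,2],[4,0],[23,12],[45,0]]
[[0,2],[4,0],[23,12],[45,0]]
[[0,2],[4,0],[23,12],[48,0]]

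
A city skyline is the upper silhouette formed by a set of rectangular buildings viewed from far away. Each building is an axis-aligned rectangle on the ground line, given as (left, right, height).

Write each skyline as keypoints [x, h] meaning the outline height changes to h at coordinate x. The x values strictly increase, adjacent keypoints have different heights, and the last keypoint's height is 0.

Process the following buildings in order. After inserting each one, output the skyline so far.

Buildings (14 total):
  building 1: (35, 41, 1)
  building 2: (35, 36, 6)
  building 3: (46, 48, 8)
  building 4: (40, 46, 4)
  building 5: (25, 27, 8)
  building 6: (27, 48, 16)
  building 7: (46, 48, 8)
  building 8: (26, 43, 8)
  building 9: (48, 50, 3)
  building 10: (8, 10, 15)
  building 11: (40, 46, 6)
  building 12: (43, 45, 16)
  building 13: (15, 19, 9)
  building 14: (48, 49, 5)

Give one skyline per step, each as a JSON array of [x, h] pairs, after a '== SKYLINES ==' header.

== SKYLINES ==
[[35,1],[41,0]]
[[35,6],[36,1],[41,0]]
[[35,6],[36,1],[41,0],[46,8],[48,0]]
[[35,6],[36,1],[40,4],[46,8],[48,0]]
[[25,8],[27,0],[35,6],[36,1],[40,4],[46,8],[48,0]]
[[25,8],[27,16],[48,0]]
[[25,8],[27,16],[48,0]]
[[25,8],[27,16],[48,0]]
[[25,8],[27,16],[48,3],[50,0]]
[[8,15],[10,0],[25,8],[27,16],[48,3],[50,0]]
[[8,15],[10,0],[25,8],[27,16],[48,3],[50,0]]
[[8,15],[10,0],[25,8],[27,16],[48,3],[50,0]]
[[8,15],[10,0],[15,9],[19,0],[25,8],[27,16],[48,3],[50,0]]
[[8,15],[10,0],[15,9],[19,0],[25,8],[27,16],[48,5],[49,3],[50,0]]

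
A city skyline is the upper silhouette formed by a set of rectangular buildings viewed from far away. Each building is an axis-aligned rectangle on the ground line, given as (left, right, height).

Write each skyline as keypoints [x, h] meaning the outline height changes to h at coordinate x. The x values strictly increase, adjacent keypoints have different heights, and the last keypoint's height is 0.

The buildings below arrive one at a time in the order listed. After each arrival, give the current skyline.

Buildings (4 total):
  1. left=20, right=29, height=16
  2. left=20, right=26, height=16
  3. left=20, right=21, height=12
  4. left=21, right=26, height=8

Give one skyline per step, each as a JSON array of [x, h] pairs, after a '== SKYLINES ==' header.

== SKYLINES ==
[[20,16],[29,0]]
[[20,16],[29,0]]
[[20,16],[29,0]]
[[20,16],[29,0]]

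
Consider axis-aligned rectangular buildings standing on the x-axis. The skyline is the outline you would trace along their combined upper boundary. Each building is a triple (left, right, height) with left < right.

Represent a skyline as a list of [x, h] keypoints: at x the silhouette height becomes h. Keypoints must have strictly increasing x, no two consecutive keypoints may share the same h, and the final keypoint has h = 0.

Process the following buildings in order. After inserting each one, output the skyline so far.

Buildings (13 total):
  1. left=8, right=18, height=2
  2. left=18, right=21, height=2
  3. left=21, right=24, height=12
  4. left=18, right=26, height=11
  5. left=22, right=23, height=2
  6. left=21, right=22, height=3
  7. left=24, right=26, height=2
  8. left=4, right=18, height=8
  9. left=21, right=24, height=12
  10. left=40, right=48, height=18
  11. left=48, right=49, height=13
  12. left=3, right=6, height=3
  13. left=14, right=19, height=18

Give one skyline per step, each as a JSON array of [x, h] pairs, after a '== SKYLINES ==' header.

== SKYLINES ==
[[8,2],[18,0]]
[[8,2],[21,0]]
[[8,2],[21,12],[24,0]]
[[8,2],[18,11],[21,12],[24,11],[26,0]]
[[8,2],[18,11],[21,12],[24,11],[26,0]]
[[8,2],[18,11],[21,12],[24,11],[26,0]]
[[8,2],[18,11],[21,12],[24,11],[26,0]]
[[4,8],[18,11],[21,12],[24,11],[26,0]]
[[4,8],[18,11],[21,12],[24,11],[26,0]]
[[4,8],[18,11],[21,12],[24,11],[26,0],[40,18],[48,0]]
[[4,8],[18,11],[21,12],[24,11],[26,0],[40,18],[48,13],[49,0]]
[[3,3],[4,8],[18,11],[21,12],[24,11],[26,0],[40,18],[48,13],[49,0]]
[[3,3],[4,8],[14,18],[19,11],[21,12],[24,11],[26,0],[40,18],[48,13],[49,0]]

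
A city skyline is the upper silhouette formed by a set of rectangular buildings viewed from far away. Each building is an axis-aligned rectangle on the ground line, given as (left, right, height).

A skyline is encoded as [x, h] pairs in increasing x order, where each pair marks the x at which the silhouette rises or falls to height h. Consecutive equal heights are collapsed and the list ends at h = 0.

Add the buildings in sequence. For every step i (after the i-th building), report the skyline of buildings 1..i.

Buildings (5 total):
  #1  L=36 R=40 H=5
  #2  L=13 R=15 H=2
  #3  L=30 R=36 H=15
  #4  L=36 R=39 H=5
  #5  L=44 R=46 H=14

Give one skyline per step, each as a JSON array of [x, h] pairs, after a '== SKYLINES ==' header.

== SKYLINES ==
[[36,5],[40,0]]
[[13,2],[15,0],[36,5],[40,0]]
[[13,2],[15,0],[30,15],[36,5],[40,0]]
[[13,2],[15,0],[30,15],[36,5],[40,0]]
[[13,2],[15,0],[30,15],[36,5],[40,0],[44,14],[46,0]]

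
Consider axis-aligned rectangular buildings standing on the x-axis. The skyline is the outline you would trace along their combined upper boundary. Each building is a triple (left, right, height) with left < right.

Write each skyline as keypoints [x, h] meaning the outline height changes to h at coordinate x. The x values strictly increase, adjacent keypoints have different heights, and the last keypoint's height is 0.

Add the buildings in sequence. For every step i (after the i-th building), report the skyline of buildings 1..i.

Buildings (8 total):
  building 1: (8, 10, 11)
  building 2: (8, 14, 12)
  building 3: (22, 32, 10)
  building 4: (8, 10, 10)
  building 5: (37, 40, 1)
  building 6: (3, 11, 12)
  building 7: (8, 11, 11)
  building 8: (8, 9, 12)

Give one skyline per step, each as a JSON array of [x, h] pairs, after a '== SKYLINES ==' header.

== SKYLINES ==
[[8,11],[10,0]]
[[8,12],[14,0]]
[[8,12],[14,0],[22,10],[32,0]]
[[8,12],[14,0],[22,10],[32,0]]
[[8,12],[14,0],[22,10],[32,0],[37,1],[40,0]]
[[3,12],[14,0],[22,10],[32,0],[37,1],[40,0]]
[[3,12],[14,0],[22,10],[32,0],[37,1],[40,0]]
[[3,12],[14,0],[22,10],[32,0],[37,1],[40,0]]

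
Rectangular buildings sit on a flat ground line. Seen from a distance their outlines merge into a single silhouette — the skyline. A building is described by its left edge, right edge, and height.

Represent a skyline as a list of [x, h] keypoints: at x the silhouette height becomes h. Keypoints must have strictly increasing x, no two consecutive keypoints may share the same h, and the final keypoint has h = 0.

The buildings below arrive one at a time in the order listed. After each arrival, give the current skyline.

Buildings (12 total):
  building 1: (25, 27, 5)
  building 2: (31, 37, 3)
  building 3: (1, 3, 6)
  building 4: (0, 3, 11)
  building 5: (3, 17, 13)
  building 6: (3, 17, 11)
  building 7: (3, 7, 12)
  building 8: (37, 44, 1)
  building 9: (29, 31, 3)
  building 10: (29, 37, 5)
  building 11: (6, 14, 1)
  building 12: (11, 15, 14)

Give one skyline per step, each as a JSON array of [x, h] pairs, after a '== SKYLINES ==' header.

== SKYLINES ==
[[25,5],[27,0]]
[[25,5],[27,0],[31,3],[37,0]]
[[1,6],[3,0],[25,5],[27,0],[31,3],[37,0]]
[[0,11],[3,0],[25,5],[27,0],[31,3],[37,0]]
[[0,11],[3,13],[17,0],[25,5],[27,0],[31,3],[37,0]]
[[0,11],[3,13],[17,0],[25,5],[27,0],[31,3],[37,0]]
[[0,11],[3,13],[17,0],[25,5],[27,0],[31,3],[37,0]]
[[0,11],[3,13],[17,0],[25,5],[27,0],[31,3],[37,1],[44,0]]
[[0,11],[3,13],[17,0],[25,5],[27,0],[29,3],[37,1],[44,0]]
[[0,11],[3,13],[17,0],[25,5],[27,0],[29,5],[37,1],[44,0]]
[[0,11],[3,13],[17,0],[25,5],[27,0],[29,5],[37,1],[44,0]]
[[0,11],[3,13],[11,14],[15,13],[17,0],[25,5],[27,0],[29,5],[37,1],[44,0]]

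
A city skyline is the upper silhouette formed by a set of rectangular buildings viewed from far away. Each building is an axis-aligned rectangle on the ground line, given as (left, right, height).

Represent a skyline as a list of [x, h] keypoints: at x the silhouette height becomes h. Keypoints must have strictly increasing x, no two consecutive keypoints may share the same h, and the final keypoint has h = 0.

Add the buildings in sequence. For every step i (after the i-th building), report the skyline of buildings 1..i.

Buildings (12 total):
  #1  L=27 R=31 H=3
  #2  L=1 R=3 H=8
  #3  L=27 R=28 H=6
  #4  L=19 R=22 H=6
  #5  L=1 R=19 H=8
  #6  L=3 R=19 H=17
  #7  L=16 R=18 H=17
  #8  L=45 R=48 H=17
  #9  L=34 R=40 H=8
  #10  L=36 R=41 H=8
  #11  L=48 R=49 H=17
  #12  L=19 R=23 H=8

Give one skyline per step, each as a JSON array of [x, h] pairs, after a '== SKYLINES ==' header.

== SKYLINES ==
[[27,3],[31,0]]
[[1,8],[3,0],[27,3],[31,0]]
[[1,8],[3,0],[27,6],[28,3],[31,0]]
[[1,8],[3,0],[19,6],[22,0],[27,6],[28,3],[31,0]]
[[1,8],[19,6],[22,0],[27,6],[28,3],[31,0]]
[[1,8],[3,17],[19,6],[22,0],[27,6],[28,3],[31,0]]
[[1,8],[3,17],[19,6],[22,0],[27,6],[28,3],[31,0]]
[[1,8],[3,17],[19,6],[22,0],[27,6],[28,3],[31,0],[45,17],[48,0]]
[[1,8],[3,17],[19,6],[22,0],[27,6],[28,3],[31,0],[34,8],[40,0],[45,17],[48,0]]
[[1,8],[3,17],[19,6],[22,0],[27,6],[28,3],[31,0],[34,8],[41,0],[45,17],[48,0]]
[[1,8],[3,17],[19,6],[22,0],[27,6],[28,3],[31,0],[34,8],[41,0],[45,17],[49,0]]
[[1,8],[3,17],[19,8],[23,0],[27,6],[28,3],[31,0],[34,8],[41,0],[45,17],[49,0]]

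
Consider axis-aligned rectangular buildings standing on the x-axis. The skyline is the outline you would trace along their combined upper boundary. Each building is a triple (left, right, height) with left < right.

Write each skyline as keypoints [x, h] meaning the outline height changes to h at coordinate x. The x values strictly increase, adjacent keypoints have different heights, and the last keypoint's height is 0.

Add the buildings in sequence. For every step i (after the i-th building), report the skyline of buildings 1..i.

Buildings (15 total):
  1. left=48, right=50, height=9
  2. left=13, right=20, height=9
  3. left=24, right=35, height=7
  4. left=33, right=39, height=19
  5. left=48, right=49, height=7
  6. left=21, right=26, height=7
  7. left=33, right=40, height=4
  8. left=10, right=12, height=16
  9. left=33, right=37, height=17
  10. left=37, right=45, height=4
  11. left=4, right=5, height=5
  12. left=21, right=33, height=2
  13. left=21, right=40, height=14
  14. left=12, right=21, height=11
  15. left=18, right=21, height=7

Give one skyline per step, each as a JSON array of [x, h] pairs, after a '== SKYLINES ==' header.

== SKYLINES ==
[[48,9],[50,0]]
[[13,9],[20,0],[48,9],[50,0]]
[[13,9],[20,0],[24,7],[35,0],[48,9],[50,0]]
[[13,9],[20,0],[24,7],[33,19],[39,0],[48,9],[50,0]]
[[13,9],[20,0],[24,7],[33,19],[39,0],[48,9],[50,0]]
[[13,9],[20,0],[21,7],[33,19],[39,0],[48,9],[50,0]]
[[13,9],[20,0],[21,7],[33,19],[39,4],[40,0],[48,9],[50,0]]
[[10,16],[12,0],[13,9],[20,0],[21,7],[33,19],[39,4],[40,0],[48,9],[50,0]]
[[10,16],[12,0],[13,9],[20,0],[21,7],[33,19],[39,4],[40,0],[48,9],[50,0]]
[[10,16],[12,0],[13,9],[20,0],[21,7],[33,19],[39,4],[45,0],[48,9],[50,0]]
[[4,5],[5,0],[10,16],[12,0],[13,9],[20,0],[21,7],[33,19],[39,4],[45,0],[48,9],[50,0]]
[[4,5],[5,0],[10,16],[12,0],[13,9],[20,0],[21,7],[33,19],[39,4],[45,0],[48,9],[50,0]]
[[4,5],[5,0],[10,16],[12,0],[13,9],[20,0],[21,14],[33,19],[39,14],[40,4],[45,0],[48,9],[50,0]]
[[4,5],[5,0],[10,16],[12,11],[21,14],[33,19],[39,14],[40,4],[45,0],[48,9],[50,0]]
[[4,5],[5,0],[10,16],[12,11],[21,14],[33,19],[39,14],[40,4],[45,0],[48,9],[50,0]]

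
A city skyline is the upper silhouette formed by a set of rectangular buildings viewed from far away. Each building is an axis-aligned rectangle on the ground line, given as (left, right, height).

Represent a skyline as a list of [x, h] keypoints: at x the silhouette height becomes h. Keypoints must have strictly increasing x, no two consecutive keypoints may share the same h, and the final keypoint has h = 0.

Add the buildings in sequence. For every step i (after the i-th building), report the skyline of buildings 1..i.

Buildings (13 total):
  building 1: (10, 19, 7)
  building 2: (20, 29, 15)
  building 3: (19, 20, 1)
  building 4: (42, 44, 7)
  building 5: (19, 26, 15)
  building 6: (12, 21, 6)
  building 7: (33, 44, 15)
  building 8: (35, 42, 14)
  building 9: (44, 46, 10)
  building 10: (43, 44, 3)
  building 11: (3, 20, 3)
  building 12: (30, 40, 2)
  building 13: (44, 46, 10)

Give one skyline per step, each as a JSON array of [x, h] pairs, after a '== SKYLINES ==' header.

== SKYLINES ==
[[10,7],[19,0]]
[[10,7],[19,0],[20,15],[29,0]]
[[10,7],[19,1],[20,15],[29,0]]
[[10,7],[19,1],[20,15],[29,0],[42,7],[44,0]]
[[10,7],[19,15],[29,0],[42,7],[44,0]]
[[10,7],[19,15],[29,0],[42,7],[44,0]]
[[10,7],[19,15],[29,0],[33,15],[44,0]]
[[10,7],[19,15],[29,0],[33,15],[44,0]]
[[10,7],[19,15],[29,0],[33,15],[44,10],[46,0]]
[[10,7],[19,15],[29,0],[33,15],[44,10],[46,0]]
[[3,3],[10,7],[19,15],[29,0],[33,15],[44,10],[46,0]]
[[3,3],[10,7],[19,15],[29,0],[30,2],[33,15],[44,10],[46,0]]
[[3,3],[10,7],[19,15],[29,0],[30,2],[33,15],[44,10],[46,0]]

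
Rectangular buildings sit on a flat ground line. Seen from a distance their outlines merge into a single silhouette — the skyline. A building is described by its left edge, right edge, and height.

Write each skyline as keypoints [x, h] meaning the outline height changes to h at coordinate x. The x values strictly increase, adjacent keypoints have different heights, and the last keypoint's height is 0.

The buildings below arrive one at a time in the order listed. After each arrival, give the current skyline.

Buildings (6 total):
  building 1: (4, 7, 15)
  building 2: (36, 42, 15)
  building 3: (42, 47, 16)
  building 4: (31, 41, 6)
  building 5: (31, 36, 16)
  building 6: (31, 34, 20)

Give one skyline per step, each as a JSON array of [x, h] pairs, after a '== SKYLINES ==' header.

== SKYLINES ==
[[4,15],[7,0]]
[[4,15],[7,0],[36,15],[42,0]]
[[4,15],[7,0],[36,15],[42,16],[47,0]]
[[4,15],[7,0],[31,6],[36,15],[42,16],[47,0]]
[[4,15],[7,0],[31,16],[36,15],[42,16],[47,0]]
[[4,15],[7,0],[31,20],[34,16],[36,15],[42,16],[47,0]]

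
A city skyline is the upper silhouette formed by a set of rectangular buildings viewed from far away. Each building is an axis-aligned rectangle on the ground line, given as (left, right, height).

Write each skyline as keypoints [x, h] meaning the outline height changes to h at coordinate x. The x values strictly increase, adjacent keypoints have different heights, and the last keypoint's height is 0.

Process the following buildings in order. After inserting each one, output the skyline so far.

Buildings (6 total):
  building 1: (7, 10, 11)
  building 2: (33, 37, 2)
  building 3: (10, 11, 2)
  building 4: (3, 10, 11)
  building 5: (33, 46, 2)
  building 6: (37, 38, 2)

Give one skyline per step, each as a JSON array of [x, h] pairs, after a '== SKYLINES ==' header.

== SKYLINES ==
[[7,11],[10,0]]
[[7,11],[10,0],[33,2],[37,0]]
[[7,11],[10,2],[11,0],[33,2],[37,0]]
[[3,11],[10,2],[11,0],[33,2],[37,0]]
[[3,11],[10,2],[11,0],[33,2],[46,0]]
[[3,11],[10,2],[11,0],[33,2],[46,0]]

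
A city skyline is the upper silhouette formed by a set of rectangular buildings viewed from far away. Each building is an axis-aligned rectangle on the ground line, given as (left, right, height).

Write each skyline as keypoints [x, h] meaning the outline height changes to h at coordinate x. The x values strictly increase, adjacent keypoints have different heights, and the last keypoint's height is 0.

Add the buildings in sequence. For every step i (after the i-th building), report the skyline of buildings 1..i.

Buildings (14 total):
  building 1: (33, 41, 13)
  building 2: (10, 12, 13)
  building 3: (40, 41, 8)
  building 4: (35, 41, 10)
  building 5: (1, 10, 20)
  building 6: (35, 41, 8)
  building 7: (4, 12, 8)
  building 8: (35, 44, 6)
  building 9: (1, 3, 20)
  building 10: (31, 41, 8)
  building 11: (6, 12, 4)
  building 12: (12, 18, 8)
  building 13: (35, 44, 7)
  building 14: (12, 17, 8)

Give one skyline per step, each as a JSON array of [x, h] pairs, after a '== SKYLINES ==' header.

== SKYLINES ==
[[33,13],[41,0]]
[[10,13],[12,0],[33,13],[41,0]]
[[10,13],[12,0],[33,13],[41,0]]
[[10,13],[12,0],[33,13],[41,0]]
[[1,20],[10,13],[12,0],[33,13],[41,0]]
[[1,20],[10,13],[12,0],[33,13],[41,0]]
[[1,20],[10,13],[12,0],[33,13],[41,0]]
[[1,20],[10,13],[12,0],[33,13],[41,6],[44,0]]
[[1,20],[10,13],[12,0],[33,13],[41,6],[44,0]]
[[1,20],[10,13],[12,0],[31,8],[33,13],[41,6],[44,0]]
[[1,20],[10,13],[12,0],[31,8],[33,13],[41,6],[44,0]]
[[1,20],[10,13],[12,8],[18,0],[31,8],[33,13],[41,6],[44,0]]
[[1,20],[10,13],[12,8],[18,0],[31,8],[33,13],[41,7],[44,0]]
[[1,20],[10,13],[12,8],[18,0],[31,8],[33,13],[41,7],[44,0]]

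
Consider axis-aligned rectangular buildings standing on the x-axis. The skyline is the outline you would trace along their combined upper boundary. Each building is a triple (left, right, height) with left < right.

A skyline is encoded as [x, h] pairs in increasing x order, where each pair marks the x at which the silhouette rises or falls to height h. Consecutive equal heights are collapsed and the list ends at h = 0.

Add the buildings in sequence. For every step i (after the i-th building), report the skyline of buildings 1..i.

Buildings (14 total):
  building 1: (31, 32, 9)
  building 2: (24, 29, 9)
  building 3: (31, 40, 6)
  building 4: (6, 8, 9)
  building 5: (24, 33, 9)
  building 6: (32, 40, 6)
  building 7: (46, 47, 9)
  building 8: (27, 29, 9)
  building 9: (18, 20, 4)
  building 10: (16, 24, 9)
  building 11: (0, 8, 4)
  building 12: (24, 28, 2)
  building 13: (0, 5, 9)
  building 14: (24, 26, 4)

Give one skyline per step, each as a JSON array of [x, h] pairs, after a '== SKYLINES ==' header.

== SKYLINES ==
[[31,9],[32,0]]
[[24,9],[29,0],[31,9],[32,0]]
[[24,9],[29,0],[31,9],[32,6],[40,0]]
[[6,9],[8,0],[24,9],[29,0],[31,9],[32,6],[40,0]]
[[6,9],[8,0],[24,9],[33,6],[40,0]]
[[6,9],[8,0],[24,9],[33,6],[40,0]]
[[6,9],[8,0],[24,9],[33,6],[40,0],[46,9],[47,0]]
[[6,9],[8,0],[24,9],[33,6],[40,0],[46,9],[47,0]]
[[6,9],[8,0],[18,4],[20,0],[24,9],[33,6],[40,0],[46,9],[47,0]]
[[6,9],[8,0],[16,9],[33,6],[40,0],[46,9],[47,0]]
[[0,4],[6,9],[8,0],[16,9],[33,6],[40,0],[46,9],[47,0]]
[[0,4],[6,9],[8,0],[16,9],[33,6],[40,0],[46,9],[47,0]]
[[0,9],[5,4],[6,9],[8,0],[16,9],[33,6],[40,0],[46,9],[47,0]]
[[0,9],[5,4],[6,9],[8,0],[16,9],[33,6],[40,0],[46,9],[47,0]]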